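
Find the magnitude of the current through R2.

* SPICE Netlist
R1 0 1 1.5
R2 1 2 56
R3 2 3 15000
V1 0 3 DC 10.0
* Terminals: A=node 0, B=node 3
Nodal analysis, taking node 3 as the 0 V reference.
Source V1 fixes V_0 = 10 V.
KCL at each unknown node (sum of currents leaving = 0; resistances in Ω):
  Node 1: (V_1 - 10)/1.5 + (V_1 - V_2)/56 = 0
  Node 2: (V_2 - V_1)/56 + (V_2 - 0)/15000 = 0
Collecting terms (coefficients in siemens):
  0.6845·V_1 - 0.01786·V_2 = 6.667
  0.01792·V_2 - 0.01786·V_1 = 0
Determinant D = (0.6845)(0.01792) - (-0.01786)(-0.01786) = 0.01195
V_1 = [(6.667)(0.01792) - (-0.01786)(0)]/D = 9.999 V
V_2 = [(0.6845)(0) - (6.667)(-0.01786)]/D = 9.962 V
I_R2 = (V_1 - V_2)/R2 = (9.999 - 9.962)/56 = 0.0006641 A
|I_R2| = 0.0006641 A

Final answer: |I_R2| = 0.0006641 A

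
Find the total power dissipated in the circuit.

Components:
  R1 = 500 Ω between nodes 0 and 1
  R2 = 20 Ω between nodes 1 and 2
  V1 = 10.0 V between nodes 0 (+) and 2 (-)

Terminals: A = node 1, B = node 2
Nodal analysis, taking node 2 as the 0 V reference.
Source V1 fixes V_0 = 10 V.
KCL at each unknown node (sum of currents leaving = 0; resistances in Ω):
  Node 1: (V_1 - 10)/500 + (V_1 - 0)/20 = 0
Collecting terms: 0.052 × V_1 = 0.02  =>  V_1 = 0.3846 V
Power in each resistor, P = (ΔV)²/R:
  P_R1 = (10 - 0.3846)²/500 = 0.1849 W
  P_R2 = (0.3846 - 0)²/20 = 0.007396 W
P_total = P_R1 + P_R2 = 0.1923 W

Final answer: 0.1923 W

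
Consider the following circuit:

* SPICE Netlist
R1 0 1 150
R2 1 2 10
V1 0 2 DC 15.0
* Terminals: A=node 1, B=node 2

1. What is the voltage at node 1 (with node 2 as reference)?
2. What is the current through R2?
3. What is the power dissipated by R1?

Nodal analysis, taking node 2 as the 0 V reference.
Source V1 fixes V_0 = 15 V.
KCL at each unknown node (sum of currents leaving = 0; resistances in Ω):
  Node 1: (V_1 - 15)/150 + (V_1 - 0)/10 = 0
Collecting terms: 0.1067 × V_1 = 0.1  =>  V_1 = 0.9375 V
Part 1:
  Read off the nodal solution: V_1 = 0.9375 V
Part 2:
  I_R2 = (V_1 - V_2)/R2 = (0.9375 - 0)/10 = 0.09375 A
  Magnitude: I_R2 = 0.09375 A
Part 3:
  I_R1 = (V_0 - V_1)/R1 = (15 - 0.9375)/150 = 0.09375 A
  P_R1 = I_R1² × R1 = (0.09375)² × 150 = 1.318 W

Final answers:
1. V_1 = 0.9375 V
2. I_R2 = 0.09375 A
3. P_R1 = 1.318 W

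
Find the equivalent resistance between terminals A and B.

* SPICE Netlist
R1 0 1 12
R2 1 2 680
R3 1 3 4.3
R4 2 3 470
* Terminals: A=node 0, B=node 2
Reduce the network between node 0 (A) and node 2 (B) by series/parallel combination:
  Rs1 = R3 + R4 (series, joined only at node 3) = 4.3 + 470 = 474.3 Ω
  Rp1 = R2 ‖ Rs1 (parallel, both between nodes 1 and 2) = 1/(1/680 + 1/474.3) = 279.4 Ω
  Rs2 = R1 + Rp1 (series, joined only at node 1) = 12 + 279.4 = 291.4 Ω
R_eq = 291.4 Ω

Final answer: 291.4 Ω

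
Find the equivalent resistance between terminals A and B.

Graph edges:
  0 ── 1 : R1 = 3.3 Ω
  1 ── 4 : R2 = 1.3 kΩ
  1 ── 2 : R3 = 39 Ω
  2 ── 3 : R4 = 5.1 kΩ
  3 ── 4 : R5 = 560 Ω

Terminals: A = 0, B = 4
Reduce the network between node 0 (A) and node 4 (B) by series/parallel combination:
  Rs1 = R3 + R4 (series, joined only at node 2) = 39 + 5100 = 5139 Ω
  Rs2 = R5 + Rs1 (series, joined only at node 3) = 560 + 5139 = 5699 Ω
  Rp1 = R2 ‖ Rs2 (parallel, both between nodes 1 and 4) = 1/(1/1300 + 1/5699) = 1059 Ω
  Rs3 = R1 + Rp1 (series, joined only at node 1) = 3.3 + 1059 = 1062 Ω
R_eq = 1.062 kΩ

Final answer: 1.062 kΩ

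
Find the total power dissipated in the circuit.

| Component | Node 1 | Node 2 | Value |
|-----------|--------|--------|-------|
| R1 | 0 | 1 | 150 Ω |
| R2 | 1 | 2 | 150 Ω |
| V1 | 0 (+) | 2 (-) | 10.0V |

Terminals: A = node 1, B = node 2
Nodal analysis, taking node 2 as the 0 V reference.
Source V1 fixes V_0 = 10 V.
KCL at each unknown node (sum of currents leaving = 0; resistances in Ω):
  Node 1: (V_1 - 10)/150 + (V_1 - 0)/150 = 0
Collecting terms: 0.01333 × V_1 = 0.06667  =>  V_1 = 5 V
Power in each resistor, P = (ΔV)²/R:
  P_R1 = (10 - 5)²/150 = 0.1667 W
  P_R2 = (5 - 0)²/150 = 0.1667 W
P_total = P_R1 + P_R2 = 0.3333 W

Final answer: 0.3333 W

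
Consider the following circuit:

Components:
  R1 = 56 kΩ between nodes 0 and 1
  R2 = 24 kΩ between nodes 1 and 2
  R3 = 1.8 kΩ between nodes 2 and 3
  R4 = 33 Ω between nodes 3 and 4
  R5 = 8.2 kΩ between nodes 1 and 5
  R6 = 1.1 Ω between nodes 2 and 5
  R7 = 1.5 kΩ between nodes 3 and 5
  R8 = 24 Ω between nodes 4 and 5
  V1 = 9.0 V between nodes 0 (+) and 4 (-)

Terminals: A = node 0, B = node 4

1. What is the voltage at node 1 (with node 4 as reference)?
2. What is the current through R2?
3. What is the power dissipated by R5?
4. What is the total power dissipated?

Nodal analysis, taking node 4 as the 0 V reference.
Source V1 fixes V_0 = 9 V.
KCL at each unknown node (sum of currents leaving = 0; resistances in Ω):
  Node 1: (V_1 - 9)/56000 + (V_1 - V_2)/24000 + (V_1 - V_5)/8200 = 0
  Node 2: (V_2 - V_1)/24000 + (V_2 - V_3)/1800 + (V_2 - V_5)/1.1 = 0
  Node 3: (V_3 - V_2)/1800 + (V_3 - 0)/33 + (V_3 - V_5)/1500 = 0
  Node 5: (V_5 - V_1)/8200 + (V_5 - V_2)/1.1 + (V_5 - V_3)/1500 + (V_5 - 0)/24 = 0
Collecting terms (coefficients in siemens):
  0.0001815·V_1 - 0.00004167·V_2 - 0.000122·V_5 = 0.0001607
  0.9097·V_2 - 0.00004167·V_1 - 0.0005556·V_3 - 0.9091·V_5 = 0
  0.03153·V_3 - 0.0005556·V_2 - 0.0006667·V_5 = 0
  0.9515·V_5 - 0.000122·V_1 - 0.9091·V_2 - 0.0006667·V_3 = 0
Solving these 4 simultaneous equations (Gaussian elimination) gives:
  V_1 = 0.8887 V, V_2 = 0.003419 V, V_3 = 0.0001317 V, V_5 = 0.00338 V
Part 1:
  Read off the nodal solution: V_1 = 0.8887 V
Part 2:
  I_R2 = (V_1 - V_2)/R2 = (0.8887 - 0.003419)/24000 = 0.00003688 A
  Magnitude: I_R2 = 0.00003688 A
Part 3:
  I_R5 = (V_1 - V_5)/R5 = (0.8887 - 0.00338)/8200 = 0.000108 A
  P_R5 = I_R5² × R5 = (0.000108)² × 8200 = 0.00009557 W
Part 4:
  Power in each resistor, P = (ΔV)²/R:
    P_R1 = (9 - 0.8887)²/56000 = 0.001175 W
    P_R2 = (0.8887 - 0.003419)²/24000 = 0.00003265 W
    P_R3 = (0.003419 - 0.0001317)²/1800 = 0.000000006004 W
    P_R4 = (0.0001317 - 0)²/33 = 0.0000000005259 W
    P_R5 = (0.8887 - 0.00338)²/8200 = 0.00009557 W
    P_R6 = (0.003419 - 0.00338)²/1.1 = 0.000000001352 W
    P_R7 = (0.0001317 - 0.00338)²/1500 = 0.000000007036 W
    P_R8 = (0 - 0.00338)²/24 = 0.0000004762 W
  P_total = P_R1 + P_R2 + P_R3 + P_R4 + P_R5 + P_R6 + P_R7 + P_R8 = 0.001304 W

Final answers:
1. V_1 = 0.8887 V
2. I_R2 = 3.688e-05 A
3. P_R5 = 9.557e-05 W
4. P_total = 0.001304 W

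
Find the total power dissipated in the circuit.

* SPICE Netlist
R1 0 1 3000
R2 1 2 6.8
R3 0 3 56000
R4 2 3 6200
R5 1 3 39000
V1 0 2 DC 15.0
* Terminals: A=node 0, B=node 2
Nodal analysis, taking node 2 as the 0 V reference.
Source V1 fixes V_0 = 15 V.
KCL at each unknown node (sum of currents leaving = 0; resistances in Ω):
  Node 1: (V_1 - 15)/3000 + (V_1 - 0)/6.8 + (V_1 - V_3)/39000 = 0
  Node 3: (V_3 - 15)/56000 + (V_3 - 0)/6200 + (V_3 - V_1)/39000 = 0
Collecting terms (coefficients in siemens):
  0.1474·V_1 - 0.00002564·V_3 = 0.005
  0.0002048·V_3 - 0.00002564·V_1 = 0.0002679
Determinant D = (0.1474)(0.0002048) - (-0.00002564)(-0.00002564) = 0.00003019
V_1 = [(0.005)(0.0002048) - (-0.00002564)(0.0002679)]/D = 0.03415 V
V_3 = [(0.1474)(0.0002679) - (0.005)(-0.00002564)]/D = 1.312 V
Power in each resistor, P = (ΔV)²/R:
  P_R1 = (15 - 0.03415)²/3000 = 0.07466 W
  P_R2 = (0.03415 - 0)²/6.8 = 0.0001715 W
  P_R3 = (15 - 1.312)²/56000 = 0.003346 W
  P_R4 = (0 - 1.312)²/6200 = 0.0002777 W
  P_R5 = (0.03415 - 1.312)²/39000 = 0.00004189 W
P_total = P_R1 + P_R2 + P_R3 + P_R4 + P_R5 = 0.0785 W

Final answer: 0.0785 W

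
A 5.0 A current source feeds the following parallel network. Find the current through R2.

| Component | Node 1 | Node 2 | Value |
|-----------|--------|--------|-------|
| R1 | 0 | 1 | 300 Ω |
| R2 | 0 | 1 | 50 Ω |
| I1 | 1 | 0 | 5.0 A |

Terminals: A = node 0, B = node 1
All resistors sit directly between nodes 0 and 1, so they are in parallel and share one voltage V; the full source current 5 A splits among them.
1/R_par = 1/300 + 1/50 = 0.02333 S  =>  R_par = 42.86 Ω
V = I × R_par = 5 × 42.86 = 214.3 V
I_R2 = V/R2 = 214.3/50 = 4.286 A

Final answer: 4.286 A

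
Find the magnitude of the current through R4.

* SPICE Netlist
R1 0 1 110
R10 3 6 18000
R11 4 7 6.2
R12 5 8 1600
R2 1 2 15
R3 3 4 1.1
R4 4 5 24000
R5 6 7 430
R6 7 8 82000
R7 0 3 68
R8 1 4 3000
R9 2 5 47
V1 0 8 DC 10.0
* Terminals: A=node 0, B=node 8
Nodal analysis, taking node 8 as the 0 V reference.
Source V1 fixes V_0 = 10 V.
KCL at each unknown node (sum of currents leaving = 0; resistances in Ω):
  Node 1: (V_1 - 10)/110 + (V_1 - V_2)/15 + (V_1 - V_4)/3000 = 0
  Node 2: (V_2 - V_1)/15 + (V_2 - V_5)/47 = 0
  Node 3: (V_3 - V_4)/1.1 + (V_3 - 10)/68 + (V_3 - V_6)/18000 = 0
  Node 4: (V_4 - V_3)/1.1 + (V_4 - V_5)/24000 + (V_4 - V_1)/3000 + (V_4 - V_7)/6.2 = 0
  Node 5: (V_5 - V_4)/24000 + (V_5 - V_2)/47 + (V_5 - 0)/1600 = 0
  Node 6: (V_6 - V_7)/430 + (V_6 - V_3)/18000 = 0
  Node 7: (V_7 - V_6)/430 + (V_7 - 0)/82000 + (V_7 - V_4)/6.2 = 0
Collecting terms (coefficients in siemens):
  0.07609·V_1 - 0.06667·V_2 - 0.0003333·V_4 = 0.09091
  0.08794·V_2 - 0.06667·V_1 - 0.02128·V_5 = 0
  0.9239·V_3 - 0.9091·V_4 - 0.00005556·V_6 = 0.1471
  1.071·V_4 - 0.0003333·V_1 - 0.9091·V_3 - 0.00004167·V_5 - 0.1613·V_7 = 0
  0.02194·V_5 - 0.02128·V_2 - 0.00004167·V_4 = 0
  0.002381·V_6 - 0.00005556·V_3 - 0.002326·V_7 = 0
  0.1636·V_7 - 0.1613·V_4 - 0.002326·V_6 = 0
Solving these 7 simultaneous equations (Gaussian elimination) gives:
  V_1 = 9.403 V, V_2 = 9.318 V, V_3 = 9.976 V, V_4 = 9.976 V
  V_5 = 9.054 V, V_6 = 9.975 V, V_7 = 9.975 V
I_R4 = (V_4 - V_5)/R4 = (9.976 - 9.054)/24000 = 0.00003839 A
|I_R4| = 0.00003839 A

Final answer: |I_R4| = 3.839e-05 A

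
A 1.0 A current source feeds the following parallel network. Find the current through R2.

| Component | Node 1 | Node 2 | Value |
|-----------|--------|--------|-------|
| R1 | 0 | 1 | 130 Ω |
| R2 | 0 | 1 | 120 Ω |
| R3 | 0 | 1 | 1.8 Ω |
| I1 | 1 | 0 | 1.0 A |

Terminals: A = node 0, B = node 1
All resistors sit directly between nodes 0 and 1, so they are in parallel and share one voltage V; the full source current 1 A splits among them.
1/R_par = 1/130 + 1/120 + 1/1.8 = 0.5716 S  =>  R_par = 1.75 Ω
V = I × R_par = 1 × 1.75 = 1.75 V
I_R2 = V/R2 = 1.75/120 = 0.01458 A

Final answer: 0.01458 A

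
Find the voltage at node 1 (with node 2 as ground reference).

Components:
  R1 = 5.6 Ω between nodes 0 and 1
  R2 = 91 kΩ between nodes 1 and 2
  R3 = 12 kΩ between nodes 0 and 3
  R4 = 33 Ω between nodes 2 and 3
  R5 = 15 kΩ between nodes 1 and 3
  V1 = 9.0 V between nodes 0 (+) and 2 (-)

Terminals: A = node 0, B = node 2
Nodal analysis, taking node 2 as the 0 V reference.
Source V1 fixes V_0 = 9 V.
KCL at each unknown node (sum of currents leaving = 0; resistances in Ω):
  Node 1: (V_1 - 9)/5.6 + (V_1 - 0)/91000 + (V_1 - V_3)/15000 = 0
  Node 3: (V_3 - 9)/12000 + (V_3 - 0)/33 + (V_3 - V_1)/15000 = 0
Collecting terms (coefficients in siemens):
  0.1786·V_1 - 0.00006667·V_3 = 1.607
  0.03045·V_3 - 0.00006667·V_1 = 0.00075
Determinant D = (0.1786)(0.03045) - (-0.00006667)(-0.00006667) = 0.00544
V_1 = [(1.607)(0.03045) - (-0.00006667)(0.00075)]/D = 8.996 V
V_3 = [(0.1786)(0.00075) - (1.607)(-0.00006667)]/D = 0.04432 V
The requested potential is V_1 = 8.996 V.

Final answer: V_1 = 8.996 V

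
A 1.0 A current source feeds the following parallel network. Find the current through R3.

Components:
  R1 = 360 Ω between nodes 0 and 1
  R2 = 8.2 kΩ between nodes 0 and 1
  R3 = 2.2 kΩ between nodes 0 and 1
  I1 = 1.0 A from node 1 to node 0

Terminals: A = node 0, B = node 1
All resistors sit directly between nodes 0 and 1, so they are in parallel and share one voltage V; the full source current 1 A splits among them.
1/R_par = 1/360 + 1/8200 + 1/2200 = 0.003354 S  =>  R_par = 298.1 Ω
V = I × R_par = 1 × 298.1 = 298.1 V
I_R3 = V/R3 = 298.1/2200 = 0.1355 A

Final answer: 0.1355 A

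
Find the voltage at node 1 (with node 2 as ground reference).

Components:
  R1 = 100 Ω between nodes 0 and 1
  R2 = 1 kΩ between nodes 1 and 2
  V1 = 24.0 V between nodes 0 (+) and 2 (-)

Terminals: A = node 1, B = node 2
Nodal analysis, taking node 2 as the 0 V reference.
Source V1 fixes V_0 = 24 V.
KCL at each unknown node (sum of currents leaving = 0; resistances in Ω):
  Node 1: (V_1 - 24)/100 + (V_1 - 0)/1000 = 0
Collecting terms: 0.011 × V_1 = 0.24  =>  V_1 = 21.82 V
The requested potential is V_1 = 21.82 V.

Final answer: V_1 = 21.82 V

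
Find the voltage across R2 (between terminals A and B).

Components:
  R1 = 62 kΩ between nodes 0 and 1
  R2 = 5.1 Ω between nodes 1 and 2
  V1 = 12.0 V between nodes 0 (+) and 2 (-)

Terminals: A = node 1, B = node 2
R1 and R2 are in series across V1 (node 0 → node 1 → node 2), and the output A–B is taken across R2, so this is a voltage divider.
Series current: I = V1/(R1 + R2) = 12/(62000 + 5.1) = 12/62010 = 0.0001935 A
V_R2 = I × R2 = V1 × R2/(R1 + R2) = 12 × 5.1/62010 = 0.000987 V

Final answer: 0.000987 V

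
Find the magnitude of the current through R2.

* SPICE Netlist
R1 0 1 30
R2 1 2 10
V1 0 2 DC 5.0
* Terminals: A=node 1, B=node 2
Nodal analysis, taking node 2 as the 0 V reference.
Source V1 fixes V_0 = 5 V.
KCL at each unknown node (sum of currents leaving = 0; resistances in Ω):
  Node 1: (V_1 - 5)/30 + (V_1 - 0)/10 = 0
Collecting terms: 0.1333 × V_1 = 0.1667  =>  V_1 = 1.25 V
I_R2 = (V_1 - V_2)/R2 = (1.25 - 0)/10 = 0.125 A
|I_R2| = 0.125 A

Final answer: |I_R2| = 0.125 A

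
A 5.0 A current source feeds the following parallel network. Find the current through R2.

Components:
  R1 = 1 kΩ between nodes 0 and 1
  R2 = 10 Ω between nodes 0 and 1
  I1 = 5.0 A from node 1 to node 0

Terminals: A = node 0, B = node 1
All resistors sit directly between nodes 0 and 1, so they are in parallel and share one voltage V; the full source current 5 A splits among them.
1/R_par = 1/1000 + 1/10 = 0.101 S  =>  R_par = 9.901 Ω
V = I × R_par = 5 × 9.901 = 49.5 V
I_R2 = V/R2 = 49.5/10 = 4.95 A

Final answer: 4.95 A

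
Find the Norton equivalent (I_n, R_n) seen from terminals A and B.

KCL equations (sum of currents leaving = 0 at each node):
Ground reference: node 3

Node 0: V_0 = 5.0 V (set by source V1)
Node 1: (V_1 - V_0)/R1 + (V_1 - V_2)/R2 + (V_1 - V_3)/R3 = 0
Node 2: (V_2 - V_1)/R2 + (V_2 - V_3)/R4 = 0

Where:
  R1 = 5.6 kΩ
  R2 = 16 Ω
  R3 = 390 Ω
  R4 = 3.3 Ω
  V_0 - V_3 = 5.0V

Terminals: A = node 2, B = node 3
Find the Thévenin equivalent first; then I_n = V_th/R_th and R_n = R_th.
Step 1 — V_th is the open-circuit voltage V_A - V_B (nothing connected across the terminals).
Nodal analysis, taking node 3 as the 0 V reference.
Source V1 fixes V_0 = 5 V.
KCL at each unknown node (sum of currents leaving = 0; resistances in Ω):
  Node 1: (V_1 - 5)/5600 + (V_1 - V_2)/16 + (V_1 - 0)/390 = 0
  Node 2: (V_2 - V_1)/16 + (V_2 - 0)/3.3 = 0
Collecting terms (coefficients in siemens):
  0.06524·V_1 - 0.0625·V_2 = 0.0008929
  0.3655·V_2 - 0.0625·V_1 = 0
Determinant D = (0.06524)(0.3655) - (-0.0625)(-0.0625) = 0.01994
V_1 = [(0.0008929)(0.3655) - (-0.0625)(0)]/D = 0.01637 V
V_2 = [(0.06524)(0) - (0.0008929)(-0.0625)]/D = 0.002798 V
V_th = V_2 - V_3 = 0.002798 - 0 = 0.002798 V
Step 2 — R_th: zero the source — replace V1 by a short circuit (node 3 merges into node 0) — and find the resistance seen between A (node 2) and B (node 0).
Reduce the network between node 2 (A) and node 0 (B) by series/parallel combination:
  Rp1 = R1 ‖ R3 (parallel, both between nodes 0 and 1) = 1/(1/5600 + 1/390) = 364.6 Ω
  Rs1 = R2 + Rp1 (series, joined only at node 1) = 16 + 364.6 = 380.6 Ω
  Rp2 = R4 ‖ Rs1 (parallel, both between nodes 0 and 2) = 1/(1/3.3 + 1/380.6) = 3.272 Ω
R_th = 3.272 Ω
I_n = V_th/R_th = 0.002798/3.272 = 0.0008553 A, and R_n = R_th = 3.272 Ω

Final answer: I_n = 0.0008553 A, R_n = 3.272 Ω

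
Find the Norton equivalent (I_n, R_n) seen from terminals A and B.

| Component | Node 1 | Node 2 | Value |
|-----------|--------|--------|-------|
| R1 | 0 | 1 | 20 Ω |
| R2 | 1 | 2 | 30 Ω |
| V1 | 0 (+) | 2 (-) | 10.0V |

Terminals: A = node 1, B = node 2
Find the Thévenin equivalent first; then I_n = V_th/R_th and R_n = R_th.
Step 1 — V_th is the open-circuit voltage V_A - V_B (nothing connected across the terminals).
Nodal analysis, taking node 2 as the 0 V reference.
Source V1 fixes V_0 = 10 V.
KCL at each unknown node (sum of currents leaving = 0; resistances in Ω):
  Node 1: (V_1 - 10)/20 + (V_1 - 0)/30 = 0
Collecting terms: 0.08333 × V_1 = 0.5  =>  V_1 = 6 V
V_th = V_1 - V_2 = 6 - 0 = 6 V
Step 2 — R_th: zero the source — replace V1 by a short circuit (node 2 merges into node 0) — and find the resistance seen between A (node 1) and B (node 0).
Reduce the network between node 1 (A) and node 0 (B) by series/parallel combination:
  Rp1 = R1 ‖ R2 (parallel, both between nodes 0 and 1) = 1/(1/20 + 1/30) = 12 Ω
R_th = 12 Ω
I_n = V_th/R_th = 6/12 = 0.5 A, and R_n = R_th = 12 Ω

Final answer: I_n = 0.5 A, R_n = 12 Ω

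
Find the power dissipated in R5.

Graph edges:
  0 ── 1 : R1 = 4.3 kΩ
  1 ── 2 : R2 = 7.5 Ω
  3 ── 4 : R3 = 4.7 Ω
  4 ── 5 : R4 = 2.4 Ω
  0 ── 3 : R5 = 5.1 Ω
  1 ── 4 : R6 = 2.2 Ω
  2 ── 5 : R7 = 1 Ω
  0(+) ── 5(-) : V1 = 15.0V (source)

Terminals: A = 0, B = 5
Nodal analysis, taking node 5 as the 0 V reference.
Source V1 fixes V_0 = 15 V.
KCL at each unknown node (sum of currents leaving = 0; resistances in Ω):
  Node 1: (V_1 - 15)/4300 + (V_1 - V_2)/7.5 + (V_1 - V_4)/2.2 = 0
  Node 2: (V_2 - V_1)/7.5 + (V_2 - 0)/1 = 0
  Node 3: (V_3 - V_4)/4.7 + (V_3 - 15)/5.1 = 0
  Node 4: (V_4 - V_3)/4.7 + (V_4 - 0)/2.4 + (V_4 - V_1)/2.2 = 0
Collecting terms (coefficients in siemens):
  0.5881·V_1 - 0.1333·V_2 - 0.4545·V_4 = 0.003488
  1.133·V_2 - 0.1333·V_1 = 0
  0.4088·V_3 - 0.2128·V_4 = 2.941
  1.084·V_4 - 0.4545·V_1 - 0.2128·V_3 = 0
Solving these 4 simultaneous equations (Gaussian elimination) gives:
  V_1 = 1.995 V, V_2 = 0.2347 V, V_3 = 8.497 V, V_4 = 2.504 V
I_R5 = (V_0 - V_3)/R5 = (15 - 8.497)/5.1 = 1.275 A
P_R5 = I_R5² × R5 = (1.275)² × 5.1 = 8.292 W

Final answer: 8.292 W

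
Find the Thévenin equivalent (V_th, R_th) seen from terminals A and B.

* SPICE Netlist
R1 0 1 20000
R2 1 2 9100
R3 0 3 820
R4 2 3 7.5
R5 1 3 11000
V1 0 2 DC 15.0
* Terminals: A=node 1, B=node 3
Step 1 — V_th is the open-circuit voltage V_A - V_B (nothing connected across the terminals).
Nodal analysis, taking node 2 as the 0 V reference.
Source V1 fixes V_0 = 15 V.
KCL at each unknown node (sum of currents leaving = 0; resistances in Ω):
  Node 1: (V_1 - 15)/20000 + (V_1 - 0)/9100 + (V_1 - V_3)/11000 = 0
  Node 3: (V_3 - 15)/820 + (V_3 - 0)/7.5 + (V_3 - V_1)/11000 = 0
Collecting terms (coefficients in siemens):
  0.0002508·V_1 - 0.00009091·V_3 = 0.00075
  0.1346·V_3 - 0.00009091·V_1 = 0.01829
Determinant D = (0.0002508)(0.1346) - (-0.00009091)(-0.00009091) = 0.00003376
V_1 = [(0.00075)(0.1346) - (-0.00009091)(0.01829)]/D = 3.04 V
V_3 = [(0.0002508)(0.01829) - (0.00075)(-0.00009091)]/D = 0.1379 V
V_th = V_1 - V_3 = 3.04 - 0.1379 = 2.903 V
Step 2 — R_th: zero the source — replace V1 by a short circuit (node 2 merges into node 0) — and find the resistance seen between A (node 1) and B (node 3).
Reduce the network between node 1 (A) and node 3 (B) by series/parallel combination:
  Rp1 = R1 ‖ R2 (parallel, both between nodes 0 and 1) = 1/(1/20000 + 1/9100) = 6254 Ω
  Rp2 = R3 ‖ R4 (parallel, both between nodes 0 and 3) = 1/(1/820 + 1/7.5) = 7.432 Ω
  Rs1 = Rp1 + Rp2 (series, joined only at node 0) = 6254 + 7.432 = 6262 Ω
  Rp3 = R5 ‖ Rs1 (parallel, both between nodes 1 and 3) = 1/(1/11000 + 1/6262) = 3990 Ω
R_th = 3.99 kΩ

Final answer: V_th = 2.903 V, R_th = 3.99 kΩ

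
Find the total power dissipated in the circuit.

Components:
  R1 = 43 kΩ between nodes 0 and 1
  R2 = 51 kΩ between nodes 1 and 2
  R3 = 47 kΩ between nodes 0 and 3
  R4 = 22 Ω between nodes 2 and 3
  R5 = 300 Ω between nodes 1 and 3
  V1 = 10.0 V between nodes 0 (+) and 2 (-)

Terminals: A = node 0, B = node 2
Nodal analysis, taking node 2 as the 0 V reference.
Source V1 fixes V_0 = 10 V.
KCL at each unknown node (sum of currents leaving = 0; resistances in Ω):
  Node 1: (V_1 - 10)/43000 + (V_1 - 0)/51000 + (V_1 - V_3)/300 = 0
  Node 3: (V_3 - 10)/47000 + (V_3 - 0)/22 + (V_3 - V_1)/300 = 0
Collecting terms (coefficients in siemens):
  0.003376·V_1 - 0.003333·V_3 = 0.0002326
  0.04881·V_3 - 0.003333·V_1 = 0.0002128
Determinant D = (0.003376)(0.04881) - (-0.003333)(-0.003333) = 0.0001537
V_1 = [(0.0002326)(0.04881) - (-0.003333)(0.0002128)]/D = 0.07848 V
V_3 = [(0.003376)(0.0002128) - (0.0002326)(-0.003333)]/D = 0.009719 V
Power in each resistor, P = (ΔV)²/R:
  P_R1 = (10 - 0.07848)²/43000 = 0.002289 W
  P_R2 = (0.07848 - 0)²/51000 = 0.0000001208 W
  P_R3 = (10 - 0.009719)²/47000 = 0.002124 W
  P_R4 = (0 - 0.009719)²/22 = 0.000004293 W
  P_R5 = (0.07848 - 0.009719)²/300 = 0.00001576 W
P_total = P_R1 + P_R2 + P_R3 + P_R4 + P_R5 = 0.004433 W

Final answer: 0.004433 W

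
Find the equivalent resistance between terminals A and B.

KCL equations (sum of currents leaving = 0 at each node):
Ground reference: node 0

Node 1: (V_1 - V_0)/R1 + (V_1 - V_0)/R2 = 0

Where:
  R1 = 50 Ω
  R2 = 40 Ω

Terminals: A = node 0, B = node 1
Reduce the network between node 0 (A) and node 1 (B) by series/parallel combination:
  Rp1 = R1 ‖ R2 (parallel, both between nodes 0 and 1) = 1/(1/50 + 1/40) = 22.22 Ω
R_eq = 22.22 Ω

Final answer: 22.22 Ω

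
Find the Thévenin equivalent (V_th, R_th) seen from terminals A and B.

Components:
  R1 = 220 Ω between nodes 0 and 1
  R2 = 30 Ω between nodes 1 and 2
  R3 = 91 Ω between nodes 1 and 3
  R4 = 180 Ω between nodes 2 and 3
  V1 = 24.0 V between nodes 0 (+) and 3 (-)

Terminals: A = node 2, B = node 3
Step 1 — V_th is the open-circuit voltage V_A - V_B (nothing connected across the terminals).
Nodal analysis, taking node 3 as the 0 V reference.
Source V1 fixes V_0 = 24 V.
KCL at each unknown node (sum of currents leaving = 0; resistances in Ω):
  Node 1: (V_1 - 24)/220 + (V_1 - V_2)/30 + (V_1 - 0)/91 = 0
  Node 2: (V_2 - V_1)/30 + (V_2 - 0)/180 = 0
Collecting terms (coefficients in siemens):
  0.04887·V_1 - 0.03333·V_2 = 0.1091
  0.03889·V_2 - 0.03333·V_1 = 0
Determinant D = (0.04887)(0.03889) - (-0.03333)(-0.03333) = 0.0007893
V_1 = [(0.1091)(0.03889) - (-0.03333)(0)]/D = 5.375 V
V_2 = [(0.04887)(0) - (0.1091)(-0.03333)]/D = 4.607 V
V_th = V_2 - V_3 = 4.607 - 0 = 4.607 V
Step 2 — R_th: zero the source — replace V1 by a short circuit (node 3 merges into node 0) — and find the resistance seen between A (node 2) and B (node 0).
Reduce the network between node 2 (A) and node 0 (B) by series/parallel combination:
  Rp1 = R1 ‖ R3 (parallel, both between nodes 0 and 1) = 1/(1/220 + 1/91) = 64.37 Ω
  Rs1 = R2 + Rp1 (series, joined only at node 1) = 30 + 64.37 = 94.37 Ω
  Rp2 = R4 ‖ Rs1 (parallel, both between nodes 0 and 2) = 1/(1/180 + 1/94.37) = 61.91 Ω
R_th = 61.91 Ω

Final answer: V_th = 4.607 V, R_th = 61.91 Ω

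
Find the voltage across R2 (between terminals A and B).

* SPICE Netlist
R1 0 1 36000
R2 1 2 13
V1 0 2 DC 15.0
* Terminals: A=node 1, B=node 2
R1 and R2 are in series across V1 (node 0 → node 1 → node 2), and the output A–B is taken across R2, so this is a voltage divider.
Series current: I = V1/(R1 + R2) = 15/(36000 + 13) = 15/36010 = 0.0004165 A
V_R2 = I × R2 = V1 × R2/(R1 + R2) = 15 × 13/36010 = 0.005415 V

Final answer: 0.005415 V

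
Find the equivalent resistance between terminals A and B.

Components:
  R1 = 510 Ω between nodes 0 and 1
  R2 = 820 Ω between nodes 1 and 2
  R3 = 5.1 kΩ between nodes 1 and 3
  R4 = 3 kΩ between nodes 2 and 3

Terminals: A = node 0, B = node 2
Reduce the network between node 0 (A) and node 2 (B) by series/parallel combination:
  Rs1 = R3 + R4 (series, joined only at node 3) = 5100 + 3000 = 8100 Ω
  Rp1 = R2 ‖ Rs1 (parallel, both between nodes 1 and 2) = 1/(1/820 + 1/8100) = 744.6 Ω
  Rs2 = R1 + Rp1 (series, joined only at node 1) = 510 + 744.6 = 1255 Ω
R_eq = 1.255 kΩ

Final answer: 1.255 kΩ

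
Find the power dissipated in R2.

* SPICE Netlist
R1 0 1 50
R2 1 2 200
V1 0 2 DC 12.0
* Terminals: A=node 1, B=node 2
Nodal analysis, taking node 2 as the 0 V reference.
Source V1 fixes V_0 = 12 V.
KCL at each unknown node (sum of currents leaving = 0; resistances in Ω):
  Node 1: (V_1 - 12)/50 + (V_1 - 0)/200 = 0
Collecting terms: 0.025 × V_1 = 0.24  =>  V_1 = 9.6 V
I_R2 = (V_1 - V_2)/R2 = (9.6 - 0)/200 = 0.048 A
P_R2 = I_R2² × R2 = (0.048)² × 200 = 0.4608 W

Final answer: 0.4608 W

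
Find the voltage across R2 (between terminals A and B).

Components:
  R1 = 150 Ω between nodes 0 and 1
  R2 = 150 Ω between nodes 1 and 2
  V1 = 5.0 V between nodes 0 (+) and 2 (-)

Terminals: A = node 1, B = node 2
R1 and R2 are in series across V1 (node 0 → node 1 → node 2), and the output A–B is taken across R2, so this is a voltage divider.
Series current: I = V1/(R1 + R2) = 5/(150 + 150) = 5/300 = 0.01667 A
V_R2 = I × R2 = V1 × R2/(R1 + R2) = 5 × 150/300 = 2.5 V

Final answer: 2.5 V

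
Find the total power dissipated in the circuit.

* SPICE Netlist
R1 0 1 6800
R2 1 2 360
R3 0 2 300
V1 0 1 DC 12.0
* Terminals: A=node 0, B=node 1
Nodal analysis, taking node 1 as the 0 V reference.
Source V1 fixes V_0 = 12 V.
KCL at each unknown node (sum of currents leaving = 0; resistances in Ω):
  Node 2: (V_2 - 0)/360 + (V_2 - 12)/300 = 0
Collecting terms: 0.006111 × V_2 = 0.04  =>  V_2 = 6.545 V
Power in each resistor, P = (ΔV)²/R:
  P_R1 = (12 - 0)²/6800 = 0.02118 W
  P_R2 = (0 - 6.545)²/360 = 0.119 W
  P_R3 = (12 - 6.545)²/300 = 0.09917 W
P_total = P_R1 + P_R2 + P_R3 = 0.2394 W

Final answer: 0.2394 W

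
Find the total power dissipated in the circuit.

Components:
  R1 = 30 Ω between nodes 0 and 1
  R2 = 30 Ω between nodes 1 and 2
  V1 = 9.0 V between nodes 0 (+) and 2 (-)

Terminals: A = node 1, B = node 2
Nodal analysis, taking node 2 as the 0 V reference.
Source V1 fixes V_0 = 9 V.
KCL at each unknown node (sum of currents leaving = 0; resistances in Ω):
  Node 1: (V_1 - 9)/30 + (V_1 - 0)/30 = 0
Collecting terms: 0.06667 × V_1 = 0.3  =>  V_1 = 4.5 V
Power in each resistor, P = (ΔV)²/R:
  P_R1 = (9 - 4.5)²/30 = 0.675 W
  P_R2 = (4.5 - 0)²/30 = 0.675 W
P_total = P_R1 + P_R2 = 1.35 W

Final answer: 1.35 W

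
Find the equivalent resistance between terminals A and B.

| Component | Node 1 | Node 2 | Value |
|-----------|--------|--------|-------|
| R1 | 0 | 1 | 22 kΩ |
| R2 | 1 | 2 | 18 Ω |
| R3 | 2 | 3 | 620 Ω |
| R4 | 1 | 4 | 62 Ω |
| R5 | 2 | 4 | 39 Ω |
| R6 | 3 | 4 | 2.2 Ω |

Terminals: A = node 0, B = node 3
The network is not a plain series/parallel combination. Inject a 1 A test current into terminal A (node 0) and return it from terminal B (node 3); then R_eq = V_A / (1 A).
Nodal analysis, taking node 3 as the 0 V reference.
Current source I_test pushes 1 A into node 0 and draws it out of node 3.
KCL at each unknown node (sum of currents leaving = 0; resistances in Ω):
  Node 0: (V_0 - V_1)/22000 - 1 = 0
  Node 1: (V_1 - V_0)/22000 + (V_1 - V_2)/18 + (V_1 - V_4)/62 = 0
  Node 2: (V_2 - V_1)/18 + (V_2 - 0)/620 + (V_2 - V_4)/39 = 0
  Node 4: (V_4 - V_1)/62 + (V_4 - V_2)/39 + (V_4 - 0)/2.2 = 0
Collecting terms (coefficients in siemens):
  0.00004545·V_0 - 0.00004545·V_1 = 1
  0.07173·V_1 - 0.00004545·V_0 - 0.05556·V_2 - 0.01613·V_4 = 0
  0.08281·V_2 - 0.05556·V_1 - 0.02564·V_4 = 0
  0.4963·V_4 - 0.01613·V_1 - 0.02564·V_2 = 0
Solving these 4 simultaneous equations (Gaussian elimination) gives:
  V_0 = 22030 V, V_1 = 31.12 V, V_2 = 21.53 V, V_4 = 2.124 V
R_eq = V_0 / 1 A = 22030 Ω = 22.03 kΩ

Final answer: 22.03 kΩ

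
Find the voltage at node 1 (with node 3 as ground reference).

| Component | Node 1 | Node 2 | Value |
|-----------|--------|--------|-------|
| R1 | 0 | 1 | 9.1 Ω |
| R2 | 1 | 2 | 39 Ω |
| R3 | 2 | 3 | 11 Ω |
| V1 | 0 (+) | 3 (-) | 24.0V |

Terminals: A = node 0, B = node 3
Nodal analysis, taking node 3 as the 0 V reference.
Source V1 fixes V_0 = 24 V.
KCL at each unknown node (sum of currents leaving = 0; resistances in Ω):
  Node 1: (V_1 - 24)/9.1 + (V_1 - V_2)/39 = 0
  Node 2: (V_2 - V_1)/39 + (V_2 - 0)/11 = 0
Collecting terms (coefficients in siemens):
  0.1355·V_1 - 0.02564·V_2 = 2.637
  0.1166·V_2 - 0.02564·V_1 = 0
Determinant D = (0.1355)(0.1166) - (-0.02564)(-0.02564) = 0.01514
V_1 = [(2.637)(0.1166) - (-0.02564)(0)]/D = 20.3 V
V_2 = [(0.1355)(0) - (2.637)(-0.02564)]/D = 4.467 V
The requested potential is V_1 = 20.3 V.

Final answer: V_1 = 20.3 V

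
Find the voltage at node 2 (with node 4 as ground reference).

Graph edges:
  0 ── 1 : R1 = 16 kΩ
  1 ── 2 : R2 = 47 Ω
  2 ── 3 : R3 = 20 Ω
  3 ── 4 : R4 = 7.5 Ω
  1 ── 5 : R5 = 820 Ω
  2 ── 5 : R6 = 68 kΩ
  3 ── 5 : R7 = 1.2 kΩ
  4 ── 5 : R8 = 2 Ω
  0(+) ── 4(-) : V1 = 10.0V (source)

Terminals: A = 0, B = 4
Nodal analysis, taking node 4 as the 0 V reference.
Source V1 fixes V_0 = 10 V.
KCL at each unknown node (sum of currents leaving = 0; resistances in Ω):
  Node 1: (V_1 - 10)/16000 + (V_1 - V_2)/47 + (V_1 - V_5)/820 = 0
  Node 2: (V_2 - V_1)/47 + (V_2 - V_3)/20 + (V_2 - V_5)/68000 = 0
  Node 3: (V_3 - V_2)/20 + (V_3 - 0)/7.5 + (V_3 - V_5)/1200 = 0
  Node 5: (V_5 - V_1)/820 + (V_5 - V_2)/68000 + (V_5 - V_3)/1200 + (V_5 - 0)/2 = 0
Collecting terms (coefficients in siemens):
  0.02256·V_1 - 0.02128·V_2 - 0.00122·V_5 = 0.000625
  0.07129·V_2 - 0.02128·V_1 - 0.05·V_3 - 0.00001471·V_5 = 0
  0.1842·V_3 - 0.05·V_2 - 0.0008333·V_5 = 0
  0.5021·V_5 - 0.00122·V_1 - 0.00001471·V_2 - 0.0008333·V_3 = 0
Solving these 4 simultaneous equations (Gaussian elimination) gives:
  V_1 = 0.04248 V, V_2 = 0.01566 V, V_3 = 0.004252 V, V_5 = 0.0001107 V
The requested potential is V_2 = 0.01566 V.

Final answer: V_2 = 0.01566 V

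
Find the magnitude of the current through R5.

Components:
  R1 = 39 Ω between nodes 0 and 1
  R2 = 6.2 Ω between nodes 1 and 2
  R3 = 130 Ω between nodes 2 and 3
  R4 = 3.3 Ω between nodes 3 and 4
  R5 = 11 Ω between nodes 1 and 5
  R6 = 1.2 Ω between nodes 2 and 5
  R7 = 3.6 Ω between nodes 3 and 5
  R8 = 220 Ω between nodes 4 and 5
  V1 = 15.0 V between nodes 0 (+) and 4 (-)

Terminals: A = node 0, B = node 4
Nodal analysis, taking node 4 as the 0 V reference.
Source V1 fixes V_0 = 15 V.
KCL at each unknown node (sum of currents leaving = 0; resistances in Ω):
  Node 1: (V_1 - 15)/39 + (V_1 - V_2)/6.2 + (V_1 - V_5)/11 = 0
  Node 2: (V_2 - V_1)/6.2 + (V_2 - V_3)/130 + (V_2 - V_5)/1.2 = 0
  Node 3: (V_3 - V_2)/130 + (V_3 - 0)/3.3 + (V_3 - V_5)/3.6 = 0
  Node 5: (V_5 - V_1)/11 + (V_5 - V_2)/1.2 + (V_5 - V_3)/3.6 + (V_5 - 0)/220 = 0
Collecting terms (coefficients in siemens):
  0.2778·V_1 - 0.1613·V_2 - 0.09091·V_5 = 0.3846
  1.002·V_2 - 0.1613·V_1 - 0.007692·V_3 - 0.8333·V_5 = 0
  0.5885·V_3 - 0.007692·V_2 - 0.2778·V_5 = 0
  1.207·V_5 - 0.09091·V_1 - 0.8333·V_2 - 0.2778·V_3 = 0
Solving these 4 simultaneous equations (Gaussian elimination) gives:
  V_1 = 3.296 V, V_2 = 2.18 V, V_3 = 0.9607 V, V_5 = 1.975 V
I_R5 = (V_1 - V_5)/R5 = (3.296 - 1.975)/11 = 0.1201 A
|I_R5| = 0.1201 A

Final answer: |I_R5| = 0.1201 A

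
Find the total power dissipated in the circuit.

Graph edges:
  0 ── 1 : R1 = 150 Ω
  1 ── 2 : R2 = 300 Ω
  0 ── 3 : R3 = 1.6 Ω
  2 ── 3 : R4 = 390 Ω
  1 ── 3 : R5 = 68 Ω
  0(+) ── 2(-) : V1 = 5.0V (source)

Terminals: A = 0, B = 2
Nodal analysis, taking node 2 as the 0 V reference.
Source V1 fixes V_0 = 5 V.
KCL at each unknown node (sum of currents leaving = 0; resistances in Ω):
  Node 1: (V_1 - 5)/150 + (V_1 - 0)/300 + (V_1 - V_3)/68 = 0
  Node 3: (V_3 - 5)/1.6 + (V_3 - 0)/390 + (V_3 - V_1)/68 = 0
Collecting terms (coefficients in siemens):
  0.02471·V_1 - 0.01471·V_3 = 0.03333
  0.6423·V_3 - 0.01471·V_1 = 3.125
Determinant D = (0.02471)(0.6423) - (-0.01471)(-0.01471) = 0.01565
V_1 = [(0.03333)(0.6423) - (-0.01471)(3.125)]/D = 4.304 V
V_3 = [(0.02471)(3.125) - (0.03333)(-0.01471)]/D = 4.964 V
Power in each resistor, P = (ΔV)²/R:
  P_R1 = (5 - 4.304)²/150 = 0.003229 W
  P_R2 = (4.304 - 0)²/300 = 0.06175 W
  P_R3 = (5 - 4.964)²/1.6 = 0.0008054 W
  P_R4 = (0 - 4.964)²/390 = 0.06319 W
  P_R5 = (4.304 - 4.964)²/68 = 0.006407 W
P_total = P_R1 + P_R2 + P_R3 + P_R4 + P_R5 = 0.1354 W

Final answer: 0.1354 W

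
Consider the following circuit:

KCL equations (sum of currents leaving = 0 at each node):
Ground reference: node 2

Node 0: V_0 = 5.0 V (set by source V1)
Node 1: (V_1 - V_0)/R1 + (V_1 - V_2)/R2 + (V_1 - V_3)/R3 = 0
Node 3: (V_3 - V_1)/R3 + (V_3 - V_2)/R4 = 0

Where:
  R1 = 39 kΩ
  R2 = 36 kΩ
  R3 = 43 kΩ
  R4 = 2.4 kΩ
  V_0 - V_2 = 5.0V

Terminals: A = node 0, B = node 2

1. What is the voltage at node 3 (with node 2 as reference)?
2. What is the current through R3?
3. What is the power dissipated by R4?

Nodal analysis, taking node 2 as the 0 V reference.
Source V1 fixes V_0 = 5 V.
KCL at each unknown node (sum of currents leaving = 0; resistances in Ω):
  Node 1: (V_1 - 5)/39000 + (V_1 - 0)/36000 + (V_1 - V_3)/43000 = 0
  Node 3: (V_3 - V_1)/43000 + (V_3 - 0)/2400 = 0
Collecting terms (coefficients in siemens):
  0.00007667·V_1 - 0.00002326·V_3 = 0.0001282
  0.0004399·V_3 - 0.00002326·V_1 = 0
Determinant D = (0.00007667)(0.0004399) - (-0.00002326)(-0.00002326) = 0.00000003319
V_1 = [(0.0001282)(0.0004399) - (-0.00002326)(0)]/D = 1.699 V
V_3 = [(0.00007667)(0) - (0.0001282)(-0.00002326)]/D = 0.08983 V
Part 1:
  Read off the nodal solution: V_3 = 0.08983 V
Part 2:
  I_R3 = (V_1 - V_3)/R3 = (1.699 - 0.08983)/43000 = 0.00003743 A
  Magnitude: I_R3 = 0.00003743 A
Part 3:
  I_R4 = (V_2 - V_3)/R4 = (0 - 0.08983)/2400 = -0.00003743 A
  P_R4 = I_R4² × R4 = (-0.00003743)² × 2400 = 0.000003362 W

Final answers:
1. V_3 = 0.08983 V
2. I_R3 = 3.743e-05 A
3. P_R4 = 3.362e-06 W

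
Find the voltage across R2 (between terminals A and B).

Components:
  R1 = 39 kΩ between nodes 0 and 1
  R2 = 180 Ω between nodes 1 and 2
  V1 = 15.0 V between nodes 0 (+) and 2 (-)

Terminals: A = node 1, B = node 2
R1 and R2 are in series across V1 (node 0 → node 1 → node 2), and the output A–B is taken across R2, so this is a voltage divider.
Series current: I = V1/(R1 + R2) = 15/(39000 + 180) = 15/39180 = 0.0003828 A
V_R2 = I × R2 = V1 × R2/(R1 + R2) = 15 × 180/39180 = 0.06891 V

Final answer: 0.06891 V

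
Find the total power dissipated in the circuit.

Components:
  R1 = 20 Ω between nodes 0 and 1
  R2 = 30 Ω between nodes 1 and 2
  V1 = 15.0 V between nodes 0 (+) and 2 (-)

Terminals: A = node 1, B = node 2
Nodal analysis, taking node 2 as the 0 V reference.
Source V1 fixes V_0 = 15 V.
KCL at each unknown node (sum of currents leaving = 0; resistances in Ω):
  Node 1: (V_1 - 15)/20 + (V_1 - 0)/30 = 0
Collecting terms: 0.08333 × V_1 = 0.75  =>  V_1 = 9 V
Power in each resistor, P = (ΔV)²/R:
  P_R1 = (15 - 9)²/20 = 1.8 W
  P_R2 = (9 - 0)²/30 = 2.7 W
P_total = P_R1 + P_R2 = 4.5 W

Final answer: 4.5 W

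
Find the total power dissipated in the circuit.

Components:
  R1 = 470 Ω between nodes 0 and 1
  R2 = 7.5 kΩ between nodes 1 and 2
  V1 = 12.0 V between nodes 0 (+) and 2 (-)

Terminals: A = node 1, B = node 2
Nodal analysis, taking node 2 as the 0 V reference.
Source V1 fixes V_0 = 12 V.
KCL at each unknown node (sum of currents leaving = 0; resistances in Ω):
  Node 1: (V_1 - 12)/470 + (V_1 - 0)/7500 = 0
Collecting terms: 0.002261 × V_1 = 0.02553  =>  V_1 = 11.29 V
Power in each resistor, P = (ΔV)²/R:
  P_R1 = (12 - 11.29)²/470 = 0.001065 W
  P_R2 = (11.29 - 0)²/7500 = 0.017 W
P_total = P_R1 + P_R2 = 0.01807 W

Final answer: 0.01807 W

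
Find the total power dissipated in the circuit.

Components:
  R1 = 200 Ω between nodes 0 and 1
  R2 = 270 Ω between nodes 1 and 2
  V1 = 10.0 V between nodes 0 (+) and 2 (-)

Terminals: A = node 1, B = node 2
Nodal analysis, taking node 2 as the 0 V reference.
Source V1 fixes V_0 = 10 V.
KCL at each unknown node (sum of currents leaving = 0; resistances in Ω):
  Node 1: (V_1 - 10)/200 + (V_1 - 0)/270 = 0
Collecting terms: 0.008704 × V_1 = 0.05  =>  V_1 = 5.745 V
Power in each resistor, P = (ΔV)²/R:
  P_R1 = (10 - 5.745)²/200 = 0.09054 W
  P_R2 = (5.745 - 0)²/270 = 0.1222 W
P_total = P_R1 + P_R2 = 0.2128 W

Final answer: 0.2128 W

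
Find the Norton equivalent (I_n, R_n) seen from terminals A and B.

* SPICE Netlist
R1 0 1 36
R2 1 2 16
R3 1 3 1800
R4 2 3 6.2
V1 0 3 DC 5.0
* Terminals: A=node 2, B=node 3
Find the Thévenin equivalent first; then I_n = V_th/R_th and R_n = R_th.
Step 1 — V_th is the open-circuit voltage V_A - V_B (nothing connected across the terminals).
Nodal analysis, taking node 3 as the 0 V reference.
Source V1 fixes V_0 = 5 V.
KCL at each unknown node (sum of currents leaving = 0; resistances in Ω):
  Node 1: (V_1 - 5)/36 + (V_1 - V_2)/16 + (V_1 - 0)/1800 = 0
  Node 2: (V_2 - V_1)/16 + (V_2 - 0)/6.2 = 0
Collecting terms (coefficients in siemens):
  0.09083·V_1 - 0.0625·V_2 = 0.1389
  0.2238·V_2 - 0.0625·V_1 = 0
Determinant D = (0.09083)(0.2238) - (-0.0625)(-0.0625) = 0.01642
V_1 = [(0.1389)(0.2238) - (-0.0625)(0)]/D = 1.893 V
V_2 = [(0.09083)(0) - (0.1389)(-0.0625)]/D = 0.5286 V
V_th = V_2 - V_3 = 0.5286 - 0 = 0.5286 V
Step 2 — R_th: zero the source — replace V1 by a short circuit (node 3 merges into node 0) — and find the resistance seen between A (node 2) and B (node 0).
Reduce the network between node 2 (A) and node 0 (B) by series/parallel combination:
  Rp1 = R1 ‖ R3 (parallel, both between nodes 0 and 1) = 1/(1/36 + 1/1800) = 35.29 Ω
  Rs1 = R2 + Rp1 (series, joined only at node 1) = 16 + 35.29 = 51.29 Ω
  Rp2 = R4 ‖ Rs1 (parallel, both between nodes 0 and 2) = 1/(1/6.2 + 1/51.29) = 5.531 Ω
R_th = 5.531 Ω
I_n = V_th/R_th = 0.5286/5.531 = 0.09557 A, and R_n = R_th = 5.531 Ω

Final answer: I_n = 0.09557 A, R_n = 5.531 Ω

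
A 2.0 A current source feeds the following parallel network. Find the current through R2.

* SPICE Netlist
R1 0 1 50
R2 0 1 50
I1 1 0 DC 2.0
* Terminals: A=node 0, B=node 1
All resistors sit directly between nodes 0 and 1, so they are in parallel and share one voltage V; the full source current 2 A splits among them.
1/R_par = 1/50 + 1/50 = 0.04 S  =>  R_par = 25 Ω
V = I × R_par = 2 × 25 = 50 V
I_R2 = V/R2 = 50/50 = 1 A

Final answer: 1 A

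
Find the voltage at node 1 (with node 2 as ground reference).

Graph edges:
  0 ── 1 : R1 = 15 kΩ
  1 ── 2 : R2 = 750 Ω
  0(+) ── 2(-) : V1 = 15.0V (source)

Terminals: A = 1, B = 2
Nodal analysis, taking node 2 as the 0 V reference.
Source V1 fixes V_0 = 15 V.
KCL at each unknown node (sum of currents leaving = 0; resistances in Ω):
  Node 1: (V_1 - 15)/15000 + (V_1 - 0)/750 = 0
Collecting terms: 0.0014 × V_1 = 0.001  =>  V_1 = 0.7143 V
The requested potential is V_1 = 0.7143 V.

Final answer: V_1 = 0.7143 V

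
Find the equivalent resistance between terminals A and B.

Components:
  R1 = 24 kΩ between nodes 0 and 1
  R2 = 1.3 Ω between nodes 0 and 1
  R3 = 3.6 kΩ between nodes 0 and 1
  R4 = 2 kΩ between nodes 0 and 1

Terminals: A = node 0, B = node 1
Reduce the network between node 0 (A) and node 1 (B) by series/parallel combination:
  Rp1 = R1 ‖ R2 ‖ R3 ‖ R4 (parallel, all between nodes 0 and 1) = 1/(1/24000 + 1/1.3 + 1/3600 + 1/2000) = 1.299 Ω
R_eq = 1.299 Ω

Final answer: 1.299 Ω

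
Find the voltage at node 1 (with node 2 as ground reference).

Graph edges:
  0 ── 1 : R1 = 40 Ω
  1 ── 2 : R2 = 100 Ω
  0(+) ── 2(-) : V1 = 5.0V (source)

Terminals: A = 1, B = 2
Nodal analysis, taking node 2 as the 0 V reference.
Source V1 fixes V_0 = 5 V.
KCL at each unknown node (sum of currents leaving = 0; resistances in Ω):
  Node 1: (V_1 - 5)/40 + (V_1 - 0)/100 = 0
Collecting terms: 0.035 × V_1 = 0.125  =>  V_1 = 3.571 V
The requested potential is V_1 = 3.571 V.

Final answer: V_1 = 3.571 V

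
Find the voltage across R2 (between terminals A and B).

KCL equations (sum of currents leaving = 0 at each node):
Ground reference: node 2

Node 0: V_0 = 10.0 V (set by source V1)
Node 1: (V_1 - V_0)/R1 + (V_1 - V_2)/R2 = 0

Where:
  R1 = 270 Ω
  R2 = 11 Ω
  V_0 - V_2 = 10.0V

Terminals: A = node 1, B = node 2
R1 and R2 are in series across V1 (node 0 → node 1 → node 2), and the output A–B is taken across R2, so this is a voltage divider.
Series current: I = V1/(R1 + R2) = 10/(270 + 11) = 10/281 = 0.03559 A
V_R2 = I × R2 = V1 × R2/(R1 + R2) = 10 × 11/281 = 0.3915 V

Final answer: 0.3915 V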